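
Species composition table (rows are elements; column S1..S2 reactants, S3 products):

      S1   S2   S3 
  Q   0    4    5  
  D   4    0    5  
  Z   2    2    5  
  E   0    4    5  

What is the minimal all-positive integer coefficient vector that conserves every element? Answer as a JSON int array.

Q: 5·0+5·4 = 20 | 4·5 = 20
D: 5·4+5·0 = 20 | 4·5 = 20
Z: 5·2+5·2 = 20 | 4·5 = 20
E: 5·0+5·4 = 20 | 4·5 = 20
gcd(5,5,4) = 1

Coefficients: [5, 5, 4]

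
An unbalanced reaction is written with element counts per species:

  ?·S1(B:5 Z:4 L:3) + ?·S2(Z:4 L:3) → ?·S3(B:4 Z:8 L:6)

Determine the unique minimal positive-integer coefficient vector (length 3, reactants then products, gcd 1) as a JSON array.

B: 4·5+6·0 = 20 | 5·4 = 20
Z: 4·4+6·4 = 40 | 5·8 = 40
L: 4·3+6·3 = 30 | 5·6 = 30
gcd(4,6,5) = 1

Coefficients: [4, 6, 5]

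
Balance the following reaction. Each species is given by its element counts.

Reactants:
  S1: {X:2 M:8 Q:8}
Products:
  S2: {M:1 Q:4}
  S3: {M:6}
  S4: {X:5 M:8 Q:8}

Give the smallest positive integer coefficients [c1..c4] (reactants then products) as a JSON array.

X: 5·2 = 10 | 6·0+3·0+2·5 = 10
M: 5·8 = 40 | 6·1+3·6+2·8 = 40
Q: 5·8 = 40 | 6·4+3·0+2·8 = 40
gcd(5,6,3,2) = 1

Coefficients: [5, 6, 3, 2]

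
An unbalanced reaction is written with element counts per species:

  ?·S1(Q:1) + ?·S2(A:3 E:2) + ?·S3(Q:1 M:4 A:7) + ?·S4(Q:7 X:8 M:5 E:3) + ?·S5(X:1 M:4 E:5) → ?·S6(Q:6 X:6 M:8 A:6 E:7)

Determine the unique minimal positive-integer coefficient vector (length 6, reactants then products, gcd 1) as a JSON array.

Q: 5·1+5·0+3·1+4·7+4·0 = 36 | 6·6 = 36
X: 5·0+5·0+3·0+4·8+4·1 = 36 | 6·6 = 36
M: 5·0+5·0+3·4+4·5+4·4 = 48 | 6·8 = 48
A: 5·0+5·3+3·7+4·0+4·0 = 36 | 6·6 = 36
E: 5·0+5·2+3·0+4·3+4·5 = 42 | 6·7 = 42
gcd(5,5,3,4,4,6) = 1

Coefficients: [5, 5, 3, 4, 4, 6]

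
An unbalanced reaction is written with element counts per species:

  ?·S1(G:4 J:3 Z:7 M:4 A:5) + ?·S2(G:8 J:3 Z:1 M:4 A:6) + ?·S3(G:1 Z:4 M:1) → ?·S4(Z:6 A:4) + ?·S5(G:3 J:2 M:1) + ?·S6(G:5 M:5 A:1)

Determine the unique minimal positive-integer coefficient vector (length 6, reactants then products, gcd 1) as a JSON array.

G: 1·4+3·8+5·1 = 33 | 5·0+6·3+3·5 = 33
J: 1·3+3·3+5·0 = 12 | 5·0+6·2+3·0 = 12
Z: 1·7+3·1+5·4 = 30 | 5·6+6·0+3·0 = 30
M: 1·4+3·4+5·1 = 21 | 5·0+6·1+3·5 = 21
A: 1·5+3·6+5·0 = 23 | 5·4+6·0+3·1 = 23
gcd(1,3,5,5,6,3) = 1

Coefficients: [1, 3, 5, 5, 6, 3]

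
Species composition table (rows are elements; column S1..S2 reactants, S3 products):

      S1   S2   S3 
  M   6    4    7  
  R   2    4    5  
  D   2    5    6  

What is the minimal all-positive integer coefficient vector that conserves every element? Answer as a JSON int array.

Coefficients: [1, 2, 2]

M: 1·6+2·4 = 14 | 2·7 = 14
R: 1·2+2·4 = 10 | 2·5 = 10
D: 1·2+2·5 = 12 | 2·6 = 12
gcd(1,2,2) = 1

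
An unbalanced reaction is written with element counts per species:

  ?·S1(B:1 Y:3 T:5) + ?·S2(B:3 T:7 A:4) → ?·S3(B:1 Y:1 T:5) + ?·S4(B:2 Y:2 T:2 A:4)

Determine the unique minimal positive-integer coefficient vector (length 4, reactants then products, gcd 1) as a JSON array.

Coefficients: [3, 2, 5, 2]

B: 3·1+2·3 = 9 | 5·1+2·2 = 9
Y: 3·3+2·0 = 9 | 5·1+2·2 = 9
T: 3·5+2·7 = 29 | 5·5+2·2 = 29
A: 3·0+2·4 = 8 | 5·0+2·4 = 8
gcd(3,2,5,2) = 1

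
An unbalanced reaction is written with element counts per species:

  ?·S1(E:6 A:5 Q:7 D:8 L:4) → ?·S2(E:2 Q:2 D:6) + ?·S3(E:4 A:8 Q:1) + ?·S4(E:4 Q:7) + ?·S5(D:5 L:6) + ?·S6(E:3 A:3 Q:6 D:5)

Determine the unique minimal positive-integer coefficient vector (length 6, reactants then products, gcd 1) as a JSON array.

E: 6·6 = 36 | 3·2+3·4+3·4+4·0+2·3 = 36
A: 6·5 = 30 | 3·0+3·8+3·0+4·0+2·3 = 30
Q: 6·7 = 42 | 3·2+3·1+3·7+4·0+2·6 = 42
D: 6·8 = 48 | 3·6+3·0+3·0+4·5+2·5 = 48
L: 6·4 = 24 | 3·0+3·0+3·0+4·6+2·0 = 24
gcd(6,3,3,3,4,2) = 1

Coefficients: [6, 3, 3, 3, 4, 2]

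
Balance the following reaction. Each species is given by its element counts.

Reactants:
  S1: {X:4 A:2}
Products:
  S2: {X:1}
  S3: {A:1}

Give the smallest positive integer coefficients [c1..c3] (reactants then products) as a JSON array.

X: 1·4 = 4 | 4·1+2·0 = 4
A: 1·2 = 2 | 4·0+2·1 = 2
gcd(1,4,2) = 1

Coefficients: [1, 4, 2]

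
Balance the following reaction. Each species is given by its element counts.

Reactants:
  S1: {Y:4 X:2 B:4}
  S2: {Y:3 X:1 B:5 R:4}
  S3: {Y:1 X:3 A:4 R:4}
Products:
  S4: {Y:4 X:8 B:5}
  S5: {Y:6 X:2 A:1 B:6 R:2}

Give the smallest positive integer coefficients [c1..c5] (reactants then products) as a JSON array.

Y: 6·4+1·3+1·1 = 28 | 1·4+4·6 = 28
X: 6·2+1·1+1·3 = 16 | 1·8+4·2 = 16
A: 6·0+1·0+1·4 = 4 | 1·0+4·1 = 4
B: 6·4+1·5+1·0 = 29 | 1·5+4·6 = 29
R: 6·0+1·4+1·4 = 8 | 1·0+4·2 = 8
gcd(6,1,1,1,4) = 1

Coefficients: [6, 1, 1, 1, 4]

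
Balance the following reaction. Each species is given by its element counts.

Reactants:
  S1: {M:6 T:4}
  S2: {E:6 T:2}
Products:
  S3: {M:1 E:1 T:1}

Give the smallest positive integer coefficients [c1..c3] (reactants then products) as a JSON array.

Coefficients: [1, 1, 6]

M: 1·6+1·0 = 6 | 6·1 = 6
E: 1·0+1·6 = 6 | 6·1 = 6
T: 1·4+1·2 = 6 | 6·1 = 6
gcd(1,1,6) = 1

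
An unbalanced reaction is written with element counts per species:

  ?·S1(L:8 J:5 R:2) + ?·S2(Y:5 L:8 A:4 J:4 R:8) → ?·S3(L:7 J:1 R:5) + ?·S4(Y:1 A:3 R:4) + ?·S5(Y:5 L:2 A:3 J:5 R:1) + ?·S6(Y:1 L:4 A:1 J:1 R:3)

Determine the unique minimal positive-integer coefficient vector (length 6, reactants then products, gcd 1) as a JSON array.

Y: 2·0+6·5 = 30 | 6·0+2·1+5·5+3·1 = 30
L: 2·8+6·8 = 64 | 6·7+2·0+5·2+3·4 = 64
A: 2·0+6·4 = 24 | 6·0+2·3+5·3+3·1 = 24
J: 2·5+6·4 = 34 | 6·1+2·0+5·5+3·1 = 34
R: 2·2+6·8 = 52 | 6·5+2·4+5·1+3·3 = 52
gcd(2,6,6,2,5,3) = 1

Coefficients: [2, 6, 6, 2, 5, 3]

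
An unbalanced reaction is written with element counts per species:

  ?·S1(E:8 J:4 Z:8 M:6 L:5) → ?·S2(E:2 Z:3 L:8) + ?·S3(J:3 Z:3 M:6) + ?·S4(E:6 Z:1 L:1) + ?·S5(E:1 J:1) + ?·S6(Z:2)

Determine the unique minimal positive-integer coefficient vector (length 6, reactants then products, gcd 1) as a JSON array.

Coefficients: [4, 2, 4, 4, 4, 5]

E: 4·8 = 32 | 2·2+4·0+4·6+4·1+5·0 = 32
J: 4·4 = 16 | 2·0+4·3+4·0+4·1+5·0 = 16
Z: 4·8 = 32 | 2·3+4·3+4·1+4·0+5·2 = 32
M: 4·6 = 24 | 2·0+4·6+4·0+4·0+5·0 = 24
L: 4·5 = 20 | 2·8+4·0+4·1+4·0+5·0 = 20
gcd(4,2,4,4,4,5) = 1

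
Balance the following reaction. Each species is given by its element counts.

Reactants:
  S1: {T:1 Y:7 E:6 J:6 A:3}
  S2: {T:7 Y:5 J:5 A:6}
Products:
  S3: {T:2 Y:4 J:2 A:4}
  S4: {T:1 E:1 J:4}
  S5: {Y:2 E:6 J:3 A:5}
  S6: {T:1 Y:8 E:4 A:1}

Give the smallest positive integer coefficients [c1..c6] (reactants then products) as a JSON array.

Coefficients: [3, 1, 2, 4, 1, 2]

T: 3·1+1·7 = 10 | 2·2+4·1+1·0+2·1 = 10
Y: 3·7+1·5 = 26 | 2·4+4·0+1·2+2·8 = 26
E: 3·6+1·0 = 18 | 2·0+4·1+1·6+2·4 = 18
J: 3·6+1·5 = 23 | 2·2+4·4+1·3+2·0 = 23
A: 3·3+1·6 = 15 | 2·4+4·0+1·5+2·1 = 15
gcd(3,1,2,4,1,2) = 1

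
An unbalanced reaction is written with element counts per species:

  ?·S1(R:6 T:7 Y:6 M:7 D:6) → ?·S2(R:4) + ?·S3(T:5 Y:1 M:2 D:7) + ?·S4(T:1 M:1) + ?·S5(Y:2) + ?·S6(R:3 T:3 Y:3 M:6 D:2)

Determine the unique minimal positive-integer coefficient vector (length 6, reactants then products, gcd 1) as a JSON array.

R: 3·6 = 18 | 3·4+2·0+5·0+5·0+2·3 = 18
T: 3·7 = 21 | 3·0+2·5+5·1+5·0+2·3 = 21
Y: 3·6 = 18 | 3·0+2·1+5·0+5·2+2·3 = 18
M: 3·7 = 21 | 3·0+2·2+5·1+5·0+2·6 = 21
D: 3·6 = 18 | 3·0+2·7+5·0+5·0+2·2 = 18
gcd(3,3,2,5,5,2) = 1

Coefficients: [3, 3, 2, 5, 5, 2]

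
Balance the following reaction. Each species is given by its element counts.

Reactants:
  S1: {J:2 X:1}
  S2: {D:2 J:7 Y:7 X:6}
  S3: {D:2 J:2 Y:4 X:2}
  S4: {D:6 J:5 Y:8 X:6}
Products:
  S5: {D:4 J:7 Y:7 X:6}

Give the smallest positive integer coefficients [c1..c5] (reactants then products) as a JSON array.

Coefficients: [6, 1, 3, 2, 5]

D: 6·0+1·2+3·2+2·6 = 20 | 5·4 = 20
J: 6·2+1·7+3·2+2·5 = 35 | 5·7 = 35
Y: 6·0+1·7+3·4+2·8 = 35 | 5·7 = 35
X: 6·1+1·6+3·2+2·6 = 30 | 5·6 = 30
gcd(6,1,3,2,5) = 1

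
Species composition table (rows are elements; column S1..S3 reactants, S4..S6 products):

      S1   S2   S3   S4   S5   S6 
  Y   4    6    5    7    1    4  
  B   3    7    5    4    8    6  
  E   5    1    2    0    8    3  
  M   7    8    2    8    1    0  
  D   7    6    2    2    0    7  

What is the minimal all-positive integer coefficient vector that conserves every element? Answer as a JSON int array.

Coefficients: [1, 2, 5, 4, 1, 3]

Y: 1·4+2·6+5·5 = 41 | 4·7+1·1+3·4 = 41
B: 1·3+2·7+5·5 = 42 | 4·4+1·8+3·6 = 42
E: 1·5+2·1+5·2 = 17 | 4·0+1·8+3·3 = 17
M: 1·7+2·8+5·2 = 33 | 4·8+1·1+3·0 = 33
D: 1·7+2·6+5·2 = 29 | 4·2+1·0+3·7 = 29
gcd(1,2,5,4,1,3) = 1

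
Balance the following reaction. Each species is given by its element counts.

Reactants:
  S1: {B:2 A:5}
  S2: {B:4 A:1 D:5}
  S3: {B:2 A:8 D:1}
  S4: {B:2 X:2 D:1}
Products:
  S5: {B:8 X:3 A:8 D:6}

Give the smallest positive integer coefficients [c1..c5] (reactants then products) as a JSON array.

B: 1·2+3·4+3·2+6·2 = 32 | 4·8 = 32
X: 1·0+3·0+3·0+6·2 = 12 | 4·3 = 12
A: 1·5+3·1+3·8+6·0 = 32 | 4·8 = 32
D: 1·0+3·5+3·1+6·1 = 24 | 4·6 = 24
gcd(1,3,3,6,4) = 1

Coefficients: [1, 3, 3, 6, 4]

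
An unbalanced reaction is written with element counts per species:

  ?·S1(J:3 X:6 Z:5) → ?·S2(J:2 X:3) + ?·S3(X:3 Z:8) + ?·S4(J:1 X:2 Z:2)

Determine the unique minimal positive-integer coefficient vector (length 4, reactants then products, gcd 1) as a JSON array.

J: 4·3 = 12 | 3·2+1·0+6·1 = 12
X: 4·6 = 24 | 3·3+1·3+6·2 = 24
Z: 4·5 = 20 | 3·0+1·8+6·2 = 20
gcd(4,3,1,6) = 1

Coefficients: [4, 3, 1, 6]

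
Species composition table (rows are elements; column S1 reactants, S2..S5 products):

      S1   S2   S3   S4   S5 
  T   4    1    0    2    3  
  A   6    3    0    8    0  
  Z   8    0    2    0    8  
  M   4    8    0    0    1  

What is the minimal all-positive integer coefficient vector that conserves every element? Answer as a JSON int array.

Coefficients: [5, 2, 4, 3, 4]

T: 5·4 = 20 | 2·1+4·0+3·2+4·3 = 20
A: 5·6 = 30 | 2·3+4·0+3·8+4·0 = 30
Z: 5·8 = 40 | 2·0+4·2+3·0+4·8 = 40
M: 5·4 = 20 | 2·8+4·0+3·0+4·1 = 20
gcd(5,2,4,3,4) = 1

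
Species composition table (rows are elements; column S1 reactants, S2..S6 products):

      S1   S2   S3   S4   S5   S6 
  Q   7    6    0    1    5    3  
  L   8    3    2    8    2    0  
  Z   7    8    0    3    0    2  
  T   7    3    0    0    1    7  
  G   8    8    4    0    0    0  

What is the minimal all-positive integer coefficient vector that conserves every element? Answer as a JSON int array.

Q: 4·7 = 28 | 2·6+4·0+2·1+1·5+3·3 = 28
L: 4·8 = 32 | 2·3+4·2+2·8+1·2+3·0 = 32
Z: 4·7 = 28 | 2·8+4·0+2·3+1·0+3·2 = 28
T: 4·7 = 28 | 2·3+4·0+2·0+1·1+3·7 = 28
G: 4·8 = 32 | 2·8+4·4+2·0+1·0+3·0 = 32
gcd(4,2,4,2,1,3) = 1

Coefficients: [4, 2, 4, 2, 1, 3]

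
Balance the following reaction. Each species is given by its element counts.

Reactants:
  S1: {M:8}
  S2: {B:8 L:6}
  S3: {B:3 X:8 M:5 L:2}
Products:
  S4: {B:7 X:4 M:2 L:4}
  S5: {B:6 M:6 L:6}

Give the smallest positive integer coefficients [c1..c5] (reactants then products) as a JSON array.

B: 2·0+5·8+2·3 = 46 | 4·7+3·6 = 46
X: 2·0+5·0+2·8 = 16 | 4·4+3·0 = 16
M: 2·8+5·0+2·5 = 26 | 4·2+3·6 = 26
L: 2·0+5·6+2·2 = 34 | 4·4+3·6 = 34
gcd(2,5,2,4,3) = 1

Coefficients: [2, 5, 2, 4, 3]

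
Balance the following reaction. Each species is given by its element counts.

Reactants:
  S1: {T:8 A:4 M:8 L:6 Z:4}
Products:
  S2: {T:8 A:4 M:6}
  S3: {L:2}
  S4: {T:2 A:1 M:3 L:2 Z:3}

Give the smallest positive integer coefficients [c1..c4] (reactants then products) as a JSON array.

Coefficients: [3, 2, 5, 4]

T: 3·8 = 24 | 2·8+5·0+4·2 = 24
A: 3·4 = 12 | 2·4+5·0+4·1 = 12
M: 3·8 = 24 | 2·6+5·0+4·3 = 24
L: 3·6 = 18 | 2·0+5·2+4·2 = 18
Z: 3·4 = 12 | 2·0+5·0+4·3 = 12
gcd(3,2,5,4) = 1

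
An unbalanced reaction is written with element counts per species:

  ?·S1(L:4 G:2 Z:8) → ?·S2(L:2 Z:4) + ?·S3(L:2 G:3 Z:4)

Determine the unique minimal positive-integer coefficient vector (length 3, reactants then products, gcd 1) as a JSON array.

L: 3·4 = 12 | 4·2+2·2 = 12
G: 3·2 = 6 | 4·0+2·3 = 6
Z: 3·8 = 24 | 4·4+2·4 = 24
gcd(3,4,2) = 1

Coefficients: [3, 4, 2]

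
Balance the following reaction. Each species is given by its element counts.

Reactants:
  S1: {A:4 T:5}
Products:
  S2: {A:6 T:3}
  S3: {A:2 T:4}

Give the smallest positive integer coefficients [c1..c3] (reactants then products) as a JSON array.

A: 3·4 = 12 | 1·6+3·2 = 12
T: 3·5 = 15 | 1·3+3·4 = 15
gcd(3,1,3) = 1

Coefficients: [3, 1, 3]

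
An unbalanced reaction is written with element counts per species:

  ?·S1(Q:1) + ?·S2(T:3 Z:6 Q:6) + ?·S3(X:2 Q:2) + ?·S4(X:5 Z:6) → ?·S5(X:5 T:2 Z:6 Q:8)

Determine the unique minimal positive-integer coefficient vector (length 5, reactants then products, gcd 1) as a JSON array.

Coefficients: [2, 2, 5, 1, 3]

X: 2·0+2·0+5·2+1·5 = 15 | 3·5 = 15
T: 2·0+2·3+5·0+1·0 = 6 | 3·2 = 6
Z: 2·0+2·6+5·0+1·6 = 18 | 3·6 = 18
Q: 2·1+2·6+5·2+1·0 = 24 | 3·8 = 24
gcd(2,2,5,1,3) = 1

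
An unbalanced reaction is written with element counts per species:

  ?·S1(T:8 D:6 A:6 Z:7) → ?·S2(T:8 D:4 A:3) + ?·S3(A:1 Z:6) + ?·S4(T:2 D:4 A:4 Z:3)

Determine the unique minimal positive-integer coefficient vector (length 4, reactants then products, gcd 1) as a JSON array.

T: 6·8 = 48 | 5·8+5·0+4·2 = 48
D: 6·6 = 36 | 5·4+5·0+4·4 = 36
A: 6·6 = 36 | 5·3+5·1+4·4 = 36
Z: 6·7 = 42 | 5·0+5·6+4·3 = 42
gcd(6,5,5,4) = 1

Coefficients: [6, 5, 5, 4]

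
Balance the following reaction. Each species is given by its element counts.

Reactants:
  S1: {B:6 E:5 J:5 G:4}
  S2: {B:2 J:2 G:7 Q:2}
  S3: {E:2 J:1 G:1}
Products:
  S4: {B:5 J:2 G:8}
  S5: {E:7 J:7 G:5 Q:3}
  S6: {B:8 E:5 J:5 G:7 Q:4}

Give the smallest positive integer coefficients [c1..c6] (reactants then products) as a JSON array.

Coefficients: [3, 5, 2, 4, 2, 1]

B: 3·6+5·2+2·0 = 28 | 4·5+2·0+1·8 = 28
E: 3·5+5·0+2·2 = 19 | 4·0+2·7+1·5 = 19
J: 3·5+5·2+2·1 = 27 | 4·2+2·7+1·5 = 27
G: 3·4+5·7+2·1 = 49 | 4·8+2·5+1·7 = 49
Q: 3·0+5·2+2·0 = 10 | 4·0+2·3+1·4 = 10
gcd(3,5,2,4,2,1) = 1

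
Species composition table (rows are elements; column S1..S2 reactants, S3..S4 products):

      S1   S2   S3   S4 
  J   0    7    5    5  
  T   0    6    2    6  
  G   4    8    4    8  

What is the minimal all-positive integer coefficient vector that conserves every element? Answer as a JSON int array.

J: 1·0+5·7 = 35 | 3·5+4·5 = 35
T: 1·0+5·6 = 30 | 3·2+4·6 = 30
G: 1·4+5·8 = 44 | 3·4+4·8 = 44
gcd(1,5,3,4) = 1

Coefficients: [1, 5, 3, 4]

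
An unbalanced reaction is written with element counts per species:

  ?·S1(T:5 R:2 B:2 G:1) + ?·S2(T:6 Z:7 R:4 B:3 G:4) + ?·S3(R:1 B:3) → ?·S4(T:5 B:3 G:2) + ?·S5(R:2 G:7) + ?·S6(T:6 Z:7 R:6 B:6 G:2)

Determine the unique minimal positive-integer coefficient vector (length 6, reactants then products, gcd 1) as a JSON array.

Coefficients: [3, 5, 6, 3, 1, 5]

T: 3·5+5·6+6·0 = 45 | 3·5+1·0+5·6 = 45
Z: 3·0+5·7+6·0 = 35 | 3·0+1·0+5·7 = 35
R: 3·2+5·4+6·1 = 32 | 3·0+1·2+5·6 = 32
B: 3·2+5·3+6·3 = 39 | 3·3+1·0+5·6 = 39
G: 3·1+5·4+6·0 = 23 | 3·2+1·7+5·2 = 23
gcd(3,5,6,3,1,5) = 1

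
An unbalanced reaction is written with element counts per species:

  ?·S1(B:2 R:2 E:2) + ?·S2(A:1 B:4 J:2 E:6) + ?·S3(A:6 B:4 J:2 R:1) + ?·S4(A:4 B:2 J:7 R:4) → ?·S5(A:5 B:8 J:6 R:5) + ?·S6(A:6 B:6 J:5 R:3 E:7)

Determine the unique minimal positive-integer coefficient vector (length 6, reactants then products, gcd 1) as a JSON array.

Coefficients: [6, 5, 5, 4, 3, 6]

A: 6·0+5·1+5·6+4·4 = 51 | 3·5+6·6 = 51
B: 6·2+5·4+5·4+4·2 = 60 | 3·8+6·6 = 60
J: 6·0+5·2+5·2+4·7 = 48 | 3·6+6·5 = 48
R: 6·2+5·0+5·1+4·4 = 33 | 3·5+6·3 = 33
E: 6·2+5·6+5·0+4·0 = 42 | 3·0+6·7 = 42
gcd(6,5,5,4,3,6) = 1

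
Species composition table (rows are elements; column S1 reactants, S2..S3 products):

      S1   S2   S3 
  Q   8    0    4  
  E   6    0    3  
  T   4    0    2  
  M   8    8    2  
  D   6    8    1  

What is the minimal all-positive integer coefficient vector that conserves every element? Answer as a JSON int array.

Q: 2·8 = 16 | 1·0+4·4 = 16
E: 2·6 = 12 | 1·0+4·3 = 12
T: 2·4 = 8 | 1·0+4·2 = 8
M: 2·8 = 16 | 1·8+4·2 = 16
D: 2·6 = 12 | 1·8+4·1 = 12
gcd(2,1,4) = 1

Coefficients: [2, 1, 4]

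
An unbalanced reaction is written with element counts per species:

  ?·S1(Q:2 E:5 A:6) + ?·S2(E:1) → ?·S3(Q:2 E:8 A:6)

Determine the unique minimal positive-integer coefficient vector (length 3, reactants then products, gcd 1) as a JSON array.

Q: 1·2+3·0 = 2 | 1·2 = 2
E: 1·5+3·1 = 8 | 1·8 = 8
A: 1·6+3·0 = 6 | 1·6 = 6
gcd(1,3,1) = 1

Coefficients: [1, 3, 1]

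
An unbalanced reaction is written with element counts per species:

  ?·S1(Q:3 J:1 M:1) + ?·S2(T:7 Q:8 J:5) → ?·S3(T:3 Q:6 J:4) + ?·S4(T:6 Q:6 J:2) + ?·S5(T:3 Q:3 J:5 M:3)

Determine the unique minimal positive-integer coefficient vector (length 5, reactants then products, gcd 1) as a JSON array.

Coefficients: [3, 6, 5, 4, 1]

T: 3·0+6·7 = 42 | 5·3+4·6+1·3 = 42
Q: 3·3+6·8 = 57 | 5·6+4·6+1·3 = 57
J: 3·1+6·5 = 33 | 5·4+4·2+1·5 = 33
M: 3·1+6·0 = 3 | 5·0+4·0+1·3 = 3
gcd(3,6,5,4,1) = 1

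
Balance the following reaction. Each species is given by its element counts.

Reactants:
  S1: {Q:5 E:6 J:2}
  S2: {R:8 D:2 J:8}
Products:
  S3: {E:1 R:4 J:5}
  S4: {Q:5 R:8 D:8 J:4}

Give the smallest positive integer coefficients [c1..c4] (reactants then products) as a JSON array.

Coefficients: [1, 4, 6, 1]

Q: 1·5+4·0 = 5 | 6·0+1·5 = 5
E: 1·6+4·0 = 6 | 6·1+1·0 = 6
R: 1·0+4·8 = 32 | 6·4+1·8 = 32
D: 1·0+4·2 = 8 | 6·0+1·8 = 8
J: 1·2+4·8 = 34 | 6·5+1·4 = 34
gcd(1,4,6,1) = 1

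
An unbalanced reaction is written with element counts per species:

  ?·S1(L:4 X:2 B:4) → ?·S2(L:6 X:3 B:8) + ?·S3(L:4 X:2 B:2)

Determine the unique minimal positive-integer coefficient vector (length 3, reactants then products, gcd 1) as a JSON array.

L: 5·4 = 20 | 2·6+2·4 = 20
X: 5·2 = 10 | 2·3+2·2 = 10
B: 5·4 = 20 | 2·8+2·2 = 20
gcd(5,2,2) = 1

Coefficients: [5, 2, 2]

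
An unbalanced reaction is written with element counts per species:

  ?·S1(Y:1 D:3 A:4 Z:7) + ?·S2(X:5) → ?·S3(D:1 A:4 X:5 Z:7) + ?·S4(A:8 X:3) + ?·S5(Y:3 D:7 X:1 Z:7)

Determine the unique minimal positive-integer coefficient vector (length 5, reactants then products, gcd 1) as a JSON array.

Y: 6·1+5·0 = 6 | 4·0+1·0+2·3 = 6
D: 6·3+5·0 = 18 | 4·1+1·0+2·7 = 18
A: 6·4+5·0 = 24 | 4·4+1·8+2·0 = 24
X: 6·0+5·5 = 25 | 4·5+1·3+2·1 = 25
Z: 6·7+5·0 = 42 | 4·7+1·0+2·7 = 42
gcd(6,5,4,1,2) = 1

Coefficients: [6, 5, 4, 1, 2]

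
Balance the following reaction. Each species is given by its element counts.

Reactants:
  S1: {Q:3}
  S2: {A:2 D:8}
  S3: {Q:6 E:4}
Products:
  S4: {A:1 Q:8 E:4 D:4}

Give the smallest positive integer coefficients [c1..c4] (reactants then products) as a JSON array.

Coefficients: [4, 3, 6, 6]

A: 4·0+3·2+6·0 = 6 | 6·1 = 6
Q: 4·3+3·0+6·6 = 48 | 6·8 = 48
E: 4·0+3·0+6·4 = 24 | 6·4 = 24
D: 4·0+3·8+6·0 = 24 | 6·4 = 24
gcd(4,3,6,6) = 1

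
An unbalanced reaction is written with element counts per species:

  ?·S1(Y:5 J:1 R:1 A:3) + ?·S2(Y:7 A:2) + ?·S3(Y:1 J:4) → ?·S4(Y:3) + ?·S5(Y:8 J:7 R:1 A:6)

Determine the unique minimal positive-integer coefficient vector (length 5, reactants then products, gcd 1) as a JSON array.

Coefficients: [2, 3, 3, 6, 2]

Y: 2·5+3·7+3·1 = 34 | 6·3+2·8 = 34
J: 2·1+3·0+3·4 = 14 | 6·0+2·7 = 14
R: 2·1+3·0+3·0 = 2 | 6·0+2·1 = 2
A: 2·3+3·2+3·0 = 12 | 6·0+2·6 = 12
gcd(2,3,3,6,2) = 1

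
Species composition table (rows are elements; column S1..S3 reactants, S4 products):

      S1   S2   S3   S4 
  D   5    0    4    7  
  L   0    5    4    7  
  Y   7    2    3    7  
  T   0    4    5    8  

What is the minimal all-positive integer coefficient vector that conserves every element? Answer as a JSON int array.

D: 1·5+1·0+4·4 = 21 | 3·7 = 21
L: 1·0+1·5+4·4 = 21 | 3·7 = 21
Y: 1·7+1·2+4·3 = 21 | 3·7 = 21
T: 1·0+1·4+4·5 = 24 | 3·8 = 24
gcd(1,1,4,3) = 1

Coefficients: [1, 1, 4, 3]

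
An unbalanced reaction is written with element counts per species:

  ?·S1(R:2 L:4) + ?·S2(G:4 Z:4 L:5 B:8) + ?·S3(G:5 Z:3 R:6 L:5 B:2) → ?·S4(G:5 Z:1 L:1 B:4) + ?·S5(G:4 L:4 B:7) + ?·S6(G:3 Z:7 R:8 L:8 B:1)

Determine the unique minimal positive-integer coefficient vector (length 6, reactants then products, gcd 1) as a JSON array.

G: 2·0+5·4+6·5 = 50 | 3·5+5·4+5·3 = 50
Z: 2·0+5·4+6·3 = 38 | 3·1+5·0+5·7 = 38
R: 2·2+5·0+6·6 = 40 | 3·0+5·0+5·8 = 40
L: 2·4+5·5+6·5 = 63 | 3·1+5·4+5·8 = 63
B: 2·0+5·8+6·2 = 52 | 3·4+5·7+5·1 = 52
gcd(2,5,6,3,5,5) = 1

Coefficients: [2, 5, 6, 3, 5, 5]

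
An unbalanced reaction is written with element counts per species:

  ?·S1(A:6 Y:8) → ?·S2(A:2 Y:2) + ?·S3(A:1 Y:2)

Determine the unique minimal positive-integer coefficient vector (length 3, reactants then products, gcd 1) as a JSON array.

A: 1·6 = 6 | 2·2+2·1 = 6
Y: 1·8 = 8 | 2·2+2·2 = 8
gcd(1,2,2) = 1

Coefficients: [1, 2, 2]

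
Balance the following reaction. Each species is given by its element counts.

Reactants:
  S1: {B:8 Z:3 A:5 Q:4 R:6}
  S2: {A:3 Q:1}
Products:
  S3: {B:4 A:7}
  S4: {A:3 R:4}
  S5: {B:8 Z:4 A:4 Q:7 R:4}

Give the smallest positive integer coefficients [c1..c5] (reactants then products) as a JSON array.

B: 4·8+5·0 = 32 | 2·4+3·0+3·8 = 32
Z: 4·3+5·0 = 12 | 2·0+3·0+3·4 = 12
A: 4·5+5·3 = 35 | 2·7+3·3+3·4 = 35
Q: 4·4+5·1 = 21 | 2·0+3·0+3·7 = 21
R: 4·6+5·0 = 24 | 2·0+3·4+3·4 = 24
gcd(4,5,2,3,3) = 1

Coefficients: [4, 5, 2, 3, 3]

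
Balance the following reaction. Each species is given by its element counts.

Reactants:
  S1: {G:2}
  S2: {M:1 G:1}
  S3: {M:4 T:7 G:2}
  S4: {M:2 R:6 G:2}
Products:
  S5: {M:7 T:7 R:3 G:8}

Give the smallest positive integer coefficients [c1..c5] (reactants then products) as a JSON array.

M: 3·0+4·1+2·4+1·2 = 14 | 2·7 = 14
T: 3·0+4·0+2·7+1·0 = 14 | 2·7 = 14
R: 3·0+4·0+2·0+1·6 = 6 | 2·3 = 6
G: 3·2+4·1+2·2+1·2 = 16 | 2·8 = 16
gcd(3,4,2,1,2) = 1

Coefficients: [3, 4, 2, 1, 2]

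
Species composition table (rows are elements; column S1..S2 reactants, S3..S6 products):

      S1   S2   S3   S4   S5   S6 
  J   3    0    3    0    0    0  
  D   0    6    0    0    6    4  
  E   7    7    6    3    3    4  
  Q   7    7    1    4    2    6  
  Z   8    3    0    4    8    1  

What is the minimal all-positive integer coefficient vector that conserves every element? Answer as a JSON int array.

Coefficients: [3, 6, 3, 5, 2, 6]

J: 3·3+6·0 = 9 | 3·3+5·0+2·0+6·0 = 9
D: 3·0+6·6 = 36 | 3·0+5·0+2·6+6·4 = 36
E: 3·7+6·7 = 63 | 3·6+5·3+2·3+6·4 = 63
Q: 3·7+6·7 = 63 | 3·1+5·4+2·2+6·6 = 63
Z: 3·8+6·3 = 42 | 3·0+5·4+2·8+6·1 = 42
gcd(3,6,3,5,2,6) = 1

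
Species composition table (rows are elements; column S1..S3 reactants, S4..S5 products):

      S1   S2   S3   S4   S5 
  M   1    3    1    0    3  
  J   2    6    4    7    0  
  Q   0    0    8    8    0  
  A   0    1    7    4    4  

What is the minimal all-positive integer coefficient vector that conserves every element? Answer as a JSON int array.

M: 3·1+2·3+6·1 = 15 | 6·0+5·3 = 15
J: 3·2+2·6+6·4 = 42 | 6·7+5·0 = 42
Q: 3·0+2·0+6·8 = 48 | 6·8+5·0 = 48
A: 3·0+2·1+6·7 = 44 | 6·4+5·4 = 44
gcd(3,2,6,6,5) = 1

Coefficients: [3, 2, 6, 6, 5]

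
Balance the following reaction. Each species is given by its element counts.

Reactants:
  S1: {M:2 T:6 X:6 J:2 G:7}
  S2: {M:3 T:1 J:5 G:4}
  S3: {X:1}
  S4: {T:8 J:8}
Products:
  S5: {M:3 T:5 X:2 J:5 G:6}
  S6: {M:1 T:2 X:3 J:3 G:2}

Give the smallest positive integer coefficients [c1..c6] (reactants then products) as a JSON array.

Coefficients: [2, 3, 6, 1, 3, 4]

M: 2·2+3·3+6·0+1·0 = 13 | 3·3+4·1 = 13
T: 2·6+3·1+6·0+1·8 = 23 | 3·5+4·2 = 23
X: 2·6+3·0+6·1+1·0 = 18 | 3·2+4·3 = 18
J: 2·2+3·5+6·0+1·8 = 27 | 3·5+4·3 = 27
G: 2·7+3·4+6·0+1·0 = 26 | 3·6+4·2 = 26
gcd(2,3,6,1,3,4) = 1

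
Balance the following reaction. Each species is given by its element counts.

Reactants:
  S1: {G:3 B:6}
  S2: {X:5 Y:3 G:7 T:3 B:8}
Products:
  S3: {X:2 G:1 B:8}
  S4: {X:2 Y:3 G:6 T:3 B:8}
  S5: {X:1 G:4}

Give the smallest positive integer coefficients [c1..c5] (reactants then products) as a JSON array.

Coefficients: [4, 3, 3, 3, 3]

X: 4·0+3·5 = 15 | 3·2+3·2+3·1 = 15
Y: 4·0+3·3 = 9 | 3·0+3·3+3·0 = 9
G: 4·3+3·7 = 33 | 3·1+3·6+3·4 = 33
T: 4·0+3·3 = 9 | 3·0+3·3+3·0 = 9
B: 4·6+3·8 = 48 | 3·8+3·8+3·0 = 48
gcd(4,3,3,3,3) = 1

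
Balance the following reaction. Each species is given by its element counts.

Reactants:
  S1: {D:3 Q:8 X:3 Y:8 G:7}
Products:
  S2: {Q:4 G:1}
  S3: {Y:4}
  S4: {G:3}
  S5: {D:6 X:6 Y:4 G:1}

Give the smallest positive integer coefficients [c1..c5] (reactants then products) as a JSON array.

Coefficients: [2, 4, 3, 3, 1]

D: 2·3 = 6 | 4·0+3·0+3·0+1·6 = 6
Q: 2·8 = 16 | 4·4+3·0+3·0+1·0 = 16
X: 2·3 = 6 | 4·0+3·0+3·0+1·6 = 6
Y: 2·8 = 16 | 4·0+3·4+3·0+1·4 = 16
G: 2·7 = 14 | 4·1+3·0+3·3+1·1 = 14
gcd(2,4,3,3,1) = 1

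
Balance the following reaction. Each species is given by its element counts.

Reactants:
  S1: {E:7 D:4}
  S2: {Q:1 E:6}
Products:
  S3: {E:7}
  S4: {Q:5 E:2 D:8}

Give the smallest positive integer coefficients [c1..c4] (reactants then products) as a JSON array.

Q: 2·0+5·1 = 5 | 6·0+1·5 = 5
E: 2·7+5·6 = 44 | 6·7+1·2 = 44
D: 2·4+5·0 = 8 | 6·0+1·8 = 8
gcd(2,5,6,1) = 1

Coefficients: [2, 5, 6, 1]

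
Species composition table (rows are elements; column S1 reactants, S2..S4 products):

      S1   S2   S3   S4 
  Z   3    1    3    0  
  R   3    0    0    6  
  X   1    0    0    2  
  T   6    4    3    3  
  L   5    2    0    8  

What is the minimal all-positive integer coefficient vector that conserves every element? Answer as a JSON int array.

Z: 6·3 = 18 | 3·1+5·3+3·0 = 18
R: 6·3 = 18 | 3·0+5·0+3·6 = 18
X: 6·1 = 6 | 3·0+5·0+3·2 = 6
T: 6·6 = 36 | 3·4+5·3+3·3 = 36
L: 6·5 = 30 | 3·2+5·0+3·8 = 30
gcd(6,3,5,3) = 1

Coefficients: [6, 3, 5, 3]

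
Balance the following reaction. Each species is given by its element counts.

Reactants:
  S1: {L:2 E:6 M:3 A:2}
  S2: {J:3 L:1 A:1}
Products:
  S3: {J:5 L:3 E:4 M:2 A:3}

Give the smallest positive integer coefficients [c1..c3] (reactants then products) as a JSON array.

Coefficients: [2, 5, 3]

J: 2·0+5·3 = 15 | 3·5 = 15
L: 2·2+5·1 = 9 | 3·3 = 9
E: 2·6+5·0 = 12 | 3·4 = 12
M: 2·3+5·0 = 6 | 3·2 = 6
A: 2·2+5·1 = 9 | 3·3 = 9
gcd(2,5,3) = 1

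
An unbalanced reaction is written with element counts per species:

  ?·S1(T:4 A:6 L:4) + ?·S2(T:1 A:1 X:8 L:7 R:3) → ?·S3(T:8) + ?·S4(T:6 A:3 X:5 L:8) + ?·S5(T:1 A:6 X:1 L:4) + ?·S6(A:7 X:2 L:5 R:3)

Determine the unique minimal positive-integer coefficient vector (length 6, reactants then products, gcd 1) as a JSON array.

Coefficients: [5, 2, 1, 2, 2, 2]

T: 5·4+2·1 = 22 | 1·8+2·6+2·1+2·0 = 22
A: 5·6+2·1 = 32 | 1·0+2·3+2·6+2·7 = 32
X: 5·0+2·8 = 16 | 1·0+2·5+2·1+2·2 = 16
L: 5·4+2·7 = 34 | 1·0+2·8+2·4+2·5 = 34
R: 5·0+2·3 = 6 | 1·0+2·0+2·0+2·3 = 6
gcd(5,2,1,2,2,2) = 1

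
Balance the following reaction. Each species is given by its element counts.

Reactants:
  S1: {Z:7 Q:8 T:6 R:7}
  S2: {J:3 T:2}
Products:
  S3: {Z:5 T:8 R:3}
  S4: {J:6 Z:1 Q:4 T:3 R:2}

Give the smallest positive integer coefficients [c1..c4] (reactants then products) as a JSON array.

J: 1·0+4·3 = 12 | 1·0+2·6 = 12
Z: 1·7+4·0 = 7 | 1·5+2·1 = 7
Q: 1·8+4·0 = 8 | 1·0+2·4 = 8
T: 1·6+4·2 = 14 | 1·8+2·3 = 14
R: 1·7+4·0 = 7 | 1·3+2·2 = 7
gcd(1,4,1,2) = 1

Coefficients: [1, 4, 1, 2]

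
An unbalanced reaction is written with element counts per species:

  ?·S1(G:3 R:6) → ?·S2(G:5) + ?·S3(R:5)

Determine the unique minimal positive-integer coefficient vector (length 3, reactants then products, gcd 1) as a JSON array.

G: 5·3 = 15 | 3·5+6·0 = 15
R: 5·6 = 30 | 3·0+6·5 = 30
gcd(5,3,6) = 1

Coefficients: [5, 3, 6]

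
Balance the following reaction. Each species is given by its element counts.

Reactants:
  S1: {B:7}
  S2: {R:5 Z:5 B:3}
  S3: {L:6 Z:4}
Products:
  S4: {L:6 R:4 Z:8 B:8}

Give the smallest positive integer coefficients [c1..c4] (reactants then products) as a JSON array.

L: 4·0+4·0+5·6 = 30 | 5·6 = 30
R: 4·0+4·5+5·0 = 20 | 5·4 = 20
Z: 4·0+4·5+5·4 = 40 | 5·8 = 40
B: 4·7+4·3+5·0 = 40 | 5·8 = 40
gcd(4,4,5,5) = 1

Coefficients: [4, 4, 5, 5]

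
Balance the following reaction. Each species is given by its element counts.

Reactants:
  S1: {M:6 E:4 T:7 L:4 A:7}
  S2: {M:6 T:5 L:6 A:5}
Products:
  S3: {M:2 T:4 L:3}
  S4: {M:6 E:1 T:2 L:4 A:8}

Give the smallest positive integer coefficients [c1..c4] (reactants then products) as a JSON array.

Coefficients: [1, 5, 6, 4]

M: 1·6+5·6 = 36 | 6·2+4·6 = 36
E: 1·4+5·0 = 4 | 6·0+4·1 = 4
T: 1·7+5·5 = 32 | 6·4+4·2 = 32
L: 1·4+5·6 = 34 | 6·3+4·4 = 34
A: 1·7+5·5 = 32 | 6·0+4·8 = 32
gcd(1,5,6,4) = 1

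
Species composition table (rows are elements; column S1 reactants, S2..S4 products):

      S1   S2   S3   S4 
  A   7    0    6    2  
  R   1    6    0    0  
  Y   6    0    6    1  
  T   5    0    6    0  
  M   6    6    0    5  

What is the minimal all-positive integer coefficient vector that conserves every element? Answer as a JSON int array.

A: 6·7 = 42 | 1·0+5·6+6·2 = 42
R: 6·1 = 6 | 1·6+5·0+6·0 = 6
Y: 6·6 = 36 | 1·0+5·6+6·1 = 36
T: 6·5 = 30 | 1·0+5·6+6·0 = 30
M: 6·6 = 36 | 1·6+5·0+6·5 = 36
gcd(6,1,5,6) = 1

Coefficients: [6, 1, 5, 6]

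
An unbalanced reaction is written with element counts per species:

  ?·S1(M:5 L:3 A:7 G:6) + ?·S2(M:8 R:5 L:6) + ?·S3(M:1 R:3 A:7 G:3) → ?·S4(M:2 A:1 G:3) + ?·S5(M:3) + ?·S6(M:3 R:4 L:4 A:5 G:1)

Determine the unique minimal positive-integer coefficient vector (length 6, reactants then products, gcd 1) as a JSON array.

M: 2·5+3·8+3·1 = 37 | 5·2+3·3+6·3 = 37
R: 2·0+3·5+3·3 = 24 | 5·0+3·0+6·4 = 24
L: 2·3+3·6+3·0 = 24 | 5·0+3·0+6·4 = 24
A: 2·7+3·0+3·7 = 35 | 5·1+3·0+6·5 = 35
G: 2·6+3·0+3·3 = 21 | 5·3+3·0+6·1 = 21
gcd(2,3,3,5,3,6) = 1

Coefficients: [2, 3, 3, 5, 3, 6]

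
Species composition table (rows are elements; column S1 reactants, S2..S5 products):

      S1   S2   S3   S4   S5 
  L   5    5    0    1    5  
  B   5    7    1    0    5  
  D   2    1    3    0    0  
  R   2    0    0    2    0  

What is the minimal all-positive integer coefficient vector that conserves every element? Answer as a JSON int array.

L: 5·5 = 25 | 1·5+3·0+5·1+3·5 = 25
B: 5·5 = 25 | 1·7+3·1+5·0+3·5 = 25
D: 5·2 = 10 | 1·1+3·3+5·0+3·0 = 10
R: 5·2 = 10 | 1·0+3·0+5·2+3·0 = 10
gcd(5,1,3,5,3) = 1

Coefficients: [5, 1, 3, 5, 3]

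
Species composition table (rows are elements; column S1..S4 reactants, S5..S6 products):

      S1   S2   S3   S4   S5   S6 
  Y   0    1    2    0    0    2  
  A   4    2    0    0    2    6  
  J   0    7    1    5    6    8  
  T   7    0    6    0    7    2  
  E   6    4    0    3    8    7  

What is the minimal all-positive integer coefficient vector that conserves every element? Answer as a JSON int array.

Y: 5·0+4·1+1·2+5·0 = 6 | 5·0+3·2 = 6
A: 5·4+4·2+1·0+5·0 = 28 | 5·2+3·6 = 28
J: 5·0+4·7+1·1+5·5 = 54 | 5·6+3·8 = 54
T: 5·7+4·0+1·6+5·0 = 41 | 5·7+3·2 = 41
E: 5·6+4·4+1·0+5·3 = 61 | 5·8+3·7 = 61
gcd(5,4,1,5,5,3) = 1

Coefficients: [5, 4, 1, 5, 5, 3]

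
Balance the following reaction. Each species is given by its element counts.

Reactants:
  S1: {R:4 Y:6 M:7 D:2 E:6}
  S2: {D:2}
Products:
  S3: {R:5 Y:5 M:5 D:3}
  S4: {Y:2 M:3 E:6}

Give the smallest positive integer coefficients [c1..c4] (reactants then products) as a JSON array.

R: 5·4+1·0 = 20 | 4·5+5·0 = 20
Y: 5·6+1·0 = 30 | 4·5+5·2 = 30
M: 5·7+1·0 = 35 | 4·5+5·3 = 35
D: 5·2+1·2 = 12 | 4·3+5·0 = 12
E: 5·6+1·0 = 30 | 4·0+5·6 = 30
gcd(5,1,4,5) = 1

Coefficients: [5, 1, 4, 5]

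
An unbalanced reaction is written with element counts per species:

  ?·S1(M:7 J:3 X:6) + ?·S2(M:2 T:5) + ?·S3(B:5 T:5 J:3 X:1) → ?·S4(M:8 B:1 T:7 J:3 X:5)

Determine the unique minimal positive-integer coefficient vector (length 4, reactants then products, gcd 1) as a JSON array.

M: 4·7+6·2+1·0 = 40 | 5·8 = 40
B: 4·0+6·0+1·5 = 5 | 5·1 = 5
T: 4·0+6·5+1·5 = 35 | 5·7 = 35
J: 4·3+6·0+1·3 = 15 | 5·3 = 15
X: 4·6+6·0+1·1 = 25 | 5·5 = 25
gcd(4,6,1,5) = 1

Coefficients: [4, 6, 1, 5]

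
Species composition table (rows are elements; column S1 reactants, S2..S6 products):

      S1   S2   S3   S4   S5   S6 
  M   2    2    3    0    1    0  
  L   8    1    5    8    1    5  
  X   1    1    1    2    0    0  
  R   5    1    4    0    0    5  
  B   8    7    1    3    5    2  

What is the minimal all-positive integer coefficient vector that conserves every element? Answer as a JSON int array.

Coefficients: [4, 1, 1, 1, 3, 3]

M: 4·2 = 8 | 1·2+1·3+1·0+3·1+3·0 = 8
L: 4·8 = 32 | 1·1+1·5+1·8+3·1+3·5 = 32
X: 4·1 = 4 | 1·1+1·1+1·2+3·0+3·0 = 4
R: 4·5 = 20 | 1·1+1·4+1·0+3·0+3·5 = 20
B: 4·8 = 32 | 1·7+1·1+1·3+3·5+3·2 = 32
gcd(4,1,1,1,3,3) = 1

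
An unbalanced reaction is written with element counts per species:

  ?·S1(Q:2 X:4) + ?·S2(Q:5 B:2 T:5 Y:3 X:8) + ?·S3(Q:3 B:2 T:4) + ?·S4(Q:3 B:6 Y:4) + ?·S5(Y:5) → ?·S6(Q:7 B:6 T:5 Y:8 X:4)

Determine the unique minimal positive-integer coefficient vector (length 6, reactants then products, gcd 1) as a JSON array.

Q: 3·2+1·5+5·3+3·3+5·0 = 35 | 5·7 = 35
B: 3·0+1·2+5·2+3·6+5·0 = 30 | 5·6 = 30
T: 3·0+1·5+5·4+3·0+5·0 = 25 | 5·5 = 25
Y: 3·0+1·3+5·0+3·4+5·5 = 40 | 5·8 = 40
X: 3·4+1·8+5·0+3·0+5·0 = 20 | 5·4 = 20
gcd(3,1,5,3,5,5) = 1

Coefficients: [3, 1, 5, 3, 5, 5]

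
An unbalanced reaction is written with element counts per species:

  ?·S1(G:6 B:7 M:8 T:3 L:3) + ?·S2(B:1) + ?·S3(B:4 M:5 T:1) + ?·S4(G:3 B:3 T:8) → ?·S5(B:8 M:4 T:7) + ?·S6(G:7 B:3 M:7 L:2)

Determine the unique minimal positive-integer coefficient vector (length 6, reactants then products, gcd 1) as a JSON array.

Coefficients: [2, 6, 5, 3, 5, 3]

G: 2·6+6·0+5·0+3·3 = 21 | 5·0+3·7 = 21
B: 2·7+6·1+5·4+3·3 = 49 | 5·8+3·3 = 49
M: 2·8+6·0+5·5+3·0 = 41 | 5·4+3·7 = 41
T: 2·3+6·0+5·1+3·8 = 35 | 5·7+3·0 = 35
L: 2·3+6·0+5·0+3·0 = 6 | 5·0+3·2 = 6
gcd(2,6,5,3,5,3) = 1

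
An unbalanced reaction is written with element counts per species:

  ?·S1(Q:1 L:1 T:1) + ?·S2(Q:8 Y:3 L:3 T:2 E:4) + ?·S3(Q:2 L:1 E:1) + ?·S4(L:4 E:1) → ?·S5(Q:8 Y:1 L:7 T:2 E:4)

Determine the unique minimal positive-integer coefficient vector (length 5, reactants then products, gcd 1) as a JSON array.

Q: 4·1+1·8+6·2+2·0 = 24 | 3·8 = 24
Y: 4·0+1·3+6·0+2·0 = 3 | 3·1 = 3
L: 4·1+1·3+6·1+2·4 = 21 | 3·7 = 21
T: 4·1+1·2+6·0+2·0 = 6 | 3·2 = 6
E: 4·0+1·4+6·1+2·1 = 12 | 3·4 = 12
gcd(4,1,6,2,3) = 1

Coefficients: [4, 1, 6, 2, 3]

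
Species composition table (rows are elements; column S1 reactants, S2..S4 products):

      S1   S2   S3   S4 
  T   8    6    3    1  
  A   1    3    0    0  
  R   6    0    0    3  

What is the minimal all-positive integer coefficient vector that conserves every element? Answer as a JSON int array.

Coefficients: [3, 1, 4, 6]

T: 3·8 = 24 | 1·6+4·3+6·1 = 24
A: 3·1 = 3 | 1·3+4·0+6·0 = 3
R: 3·6 = 18 | 1·0+4·0+6·3 = 18
gcd(3,1,4,6) = 1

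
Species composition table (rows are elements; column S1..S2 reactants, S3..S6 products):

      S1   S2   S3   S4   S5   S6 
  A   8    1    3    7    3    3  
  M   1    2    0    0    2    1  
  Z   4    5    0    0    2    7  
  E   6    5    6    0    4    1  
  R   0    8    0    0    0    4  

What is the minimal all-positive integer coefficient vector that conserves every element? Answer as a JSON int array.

A: 6·8+2·1 = 50 | 5·3+2·7+3·3+4·3 = 50
M: 6·1+2·2 = 10 | 5·0+2·0+3·2+4·1 = 10
Z: 6·4+2·5 = 34 | 5·0+2·0+3·2+4·7 = 34
E: 6·6+2·5 = 46 | 5·6+2·0+3·4+4·1 = 46
R: 6·0+2·8 = 16 | 5·0+2·0+3·0+4·4 = 16
gcd(6,2,5,2,3,4) = 1

Coefficients: [6, 2, 5, 2, 3, 4]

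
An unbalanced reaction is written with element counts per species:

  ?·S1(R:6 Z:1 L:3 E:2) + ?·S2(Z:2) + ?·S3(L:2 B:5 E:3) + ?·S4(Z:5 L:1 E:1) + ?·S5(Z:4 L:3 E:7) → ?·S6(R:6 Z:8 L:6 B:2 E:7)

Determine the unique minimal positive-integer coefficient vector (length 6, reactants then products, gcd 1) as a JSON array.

R: 5·6+1·0+2·0+5·0+2·0 = 30 | 5·6 = 30
Z: 5·1+1·2+2·0+5·5+2·4 = 40 | 5·8 = 40
L: 5·3+1·0+2·2+5·1+2·3 = 30 | 5·6 = 30
B: 5·0+1·0+2·5+5·0+2·0 = 10 | 5·2 = 10
E: 5·2+1·0+2·3+5·1+2·7 = 35 | 5·7 = 35
gcd(5,1,2,5,2,5) = 1

Coefficients: [5, 1, 2, 5, 2, 5]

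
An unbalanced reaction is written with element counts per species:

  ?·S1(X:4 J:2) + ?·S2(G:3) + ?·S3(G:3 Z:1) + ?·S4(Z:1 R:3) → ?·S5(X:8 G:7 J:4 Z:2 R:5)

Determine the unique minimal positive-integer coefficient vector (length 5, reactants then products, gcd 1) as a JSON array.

X: 6·4+6·0+1·0+5·0 = 24 | 3·8 = 24
G: 6·0+6·3+1·3+5·0 = 21 | 3·7 = 21
J: 6·2+6·0+1·0+5·0 = 12 | 3·4 = 12
Z: 6·0+6·0+1·1+5·1 = 6 | 3·2 = 6
R: 6·0+6·0+1·0+5·3 = 15 | 3·5 = 15
gcd(6,6,1,5,3) = 1

Coefficients: [6, 6, 1, 5, 3]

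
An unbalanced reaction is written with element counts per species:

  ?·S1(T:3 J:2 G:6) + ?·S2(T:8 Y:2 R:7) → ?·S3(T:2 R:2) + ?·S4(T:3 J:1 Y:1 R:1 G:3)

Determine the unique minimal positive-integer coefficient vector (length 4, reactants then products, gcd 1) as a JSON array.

Coefficients: [2, 2, 5, 4]

T: 2·3+2·8 = 22 | 5·2+4·3 = 22
J: 2·2+2·0 = 4 | 5·0+4·1 = 4
Y: 2·0+2·2 = 4 | 5·0+4·1 = 4
R: 2·0+2·7 = 14 | 5·2+4·1 = 14
G: 2·6+2·0 = 12 | 5·0+4·3 = 12
gcd(2,2,5,4) = 1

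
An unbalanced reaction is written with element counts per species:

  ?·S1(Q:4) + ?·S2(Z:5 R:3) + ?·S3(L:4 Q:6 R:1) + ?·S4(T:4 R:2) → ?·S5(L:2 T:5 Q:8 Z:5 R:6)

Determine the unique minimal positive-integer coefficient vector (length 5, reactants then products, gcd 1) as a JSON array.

Coefficients: [5, 4, 2, 5, 4]

L: 5·0+4·0+2·4+5·0 = 8 | 4·2 = 8
T: 5·0+4·0+2·0+5·4 = 20 | 4·5 = 20
Q: 5·4+4·0+2·6+5·0 = 32 | 4·8 = 32
Z: 5·0+4·5+2·0+5·0 = 20 | 4·5 = 20
R: 5·0+4·3+2·1+5·2 = 24 | 4·6 = 24
gcd(5,4,2,5,4) = 1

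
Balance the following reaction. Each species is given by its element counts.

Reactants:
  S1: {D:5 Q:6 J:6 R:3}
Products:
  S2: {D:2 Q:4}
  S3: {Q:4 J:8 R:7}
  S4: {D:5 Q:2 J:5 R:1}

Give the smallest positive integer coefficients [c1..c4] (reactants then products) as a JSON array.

D: 6·5 = 30 | 5·2+2·0+4·5 = 30
Q: 6·6 = 36 | 5·4+2·4+4·2 = 36
J: 6·6 = 36 | 5·0+2·8+4·5 = 36
R: 6·3 = 18 | 5·0+2·7+4·1 = 18
gcd(6,5,2,4) = 1

Coefficients: [6, 5, 2, 4]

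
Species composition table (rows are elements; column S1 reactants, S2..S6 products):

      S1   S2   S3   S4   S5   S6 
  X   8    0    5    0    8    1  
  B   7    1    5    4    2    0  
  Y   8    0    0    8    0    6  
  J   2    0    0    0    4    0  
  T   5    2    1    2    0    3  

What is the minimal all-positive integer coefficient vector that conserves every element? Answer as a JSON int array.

X: 6·8 = 48 | 4·0+4·5+3·0+3·8+4·1 = 48
B: 6·7 = 42 | 4·1+4·5+3·4+3·2+4·0 = 42
Y: 6·8 = 48 | 4·0+4·0+3·8+3·0+4·6 = 48
J: 6·2 = 12 | 4·0+4·0+3·0+3·4+4·0 = 12
T: 6·5 = 30 | 4·2+4·1+3·2+3·0+4·3 = 30
gcd(6,4,4,3,3,4) = 1

Coefficients: [6, 4, 4, 3, 3, 4]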